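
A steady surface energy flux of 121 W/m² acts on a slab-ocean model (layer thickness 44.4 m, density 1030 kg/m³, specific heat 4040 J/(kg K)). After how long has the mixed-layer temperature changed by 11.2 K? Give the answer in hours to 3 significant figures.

4750 hours

Areal heat capacity C = ρ c_p D = 1030 × 4040 × 44.4 = 1.85×10^8 J m⁻² K⁻¹.
Time required: Δt = C ΔT / F = 1.85×10^8 × 11.2 / 121 = 1.71×10^7 s.
In hours: 1.71×10^7 s / (3600 s/hour) = 4750 hours.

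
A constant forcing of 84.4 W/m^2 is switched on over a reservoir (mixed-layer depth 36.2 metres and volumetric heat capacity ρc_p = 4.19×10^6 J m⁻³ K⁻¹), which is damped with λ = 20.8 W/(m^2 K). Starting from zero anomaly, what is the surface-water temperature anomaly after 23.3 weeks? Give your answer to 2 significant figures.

Areal heat capacity C = ρc_p × D = 4.19×10^6 × 36.2 = 1.52×10^8 J/(m²·K).
τ = C / λ = 1.52×10^8 / 20.8 = 7.29×10^6 s.
Equilibrium anomaly ΔT_eq = F / λ = 84.4 / 20.8 = 4.06 K.
t = 23.3 weeks = 1.41×10^7 s, so t/τ = 1.93.
ΔT(t) = ΔT_eq (1 − e^(−t/τ)) = 4.06 × (1 − e^−1.93) = 3.47 K.

3.5 K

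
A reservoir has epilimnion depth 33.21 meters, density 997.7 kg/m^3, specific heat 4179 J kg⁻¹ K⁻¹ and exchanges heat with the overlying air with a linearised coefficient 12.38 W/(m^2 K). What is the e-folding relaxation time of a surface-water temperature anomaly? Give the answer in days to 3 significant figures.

Areal heat capacity C = ρ c_p D = 997.7 × 4179 × 33.21 = 1.38×10^8 J/(m²·K).
Relaxation time τ = C / λ = 1.38×10^8 / 12.38 = 1.12×10^7 s.
In days: 1.12×10^7 s / (86400 s/day) = 129 days.

129 days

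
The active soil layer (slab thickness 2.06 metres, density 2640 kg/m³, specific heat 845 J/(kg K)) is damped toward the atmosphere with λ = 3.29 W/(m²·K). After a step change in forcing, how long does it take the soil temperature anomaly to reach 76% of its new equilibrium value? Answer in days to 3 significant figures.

23.1 days

Areal heat capacity C = ρ c_p D = 2640 × 845 × 2.06 = 4.60×10^6 J/(m^2 K).
τ = C / λ = 4.60×10^6 / 3.29 = 1.40×10^6 s.
Fraction reached: 1 − e^(−t/τ) = 0.76 ⇒ t = −τ ln(1 − 0.76) = τ × 1.43.
t = 1.99×10^6 s = 23.1 days.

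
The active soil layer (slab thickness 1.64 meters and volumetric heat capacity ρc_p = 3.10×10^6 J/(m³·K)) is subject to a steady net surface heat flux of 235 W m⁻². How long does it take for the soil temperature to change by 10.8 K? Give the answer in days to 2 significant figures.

2.7 days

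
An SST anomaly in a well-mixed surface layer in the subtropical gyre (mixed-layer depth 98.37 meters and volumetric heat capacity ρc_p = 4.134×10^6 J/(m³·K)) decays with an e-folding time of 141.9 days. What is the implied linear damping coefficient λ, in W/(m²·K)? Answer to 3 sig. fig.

Areal heat capacity C = ρc_p × D = 4.134×10^6 × 98.37 = 4.07×10^8 J/(m^2 K).
τ = 141.9 days = 1.23×10^7 s.
λ = C / τ = 4.07×10^8 / 1.23×10^7 = 33.2 W/(m²·K).

33.2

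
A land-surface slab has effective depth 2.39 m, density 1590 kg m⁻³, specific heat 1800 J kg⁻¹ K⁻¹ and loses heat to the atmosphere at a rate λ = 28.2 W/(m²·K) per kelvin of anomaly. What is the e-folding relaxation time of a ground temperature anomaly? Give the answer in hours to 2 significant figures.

Areal heat capacity C = ρ c_p D = 1590 × 1800 × 2.39 = 6.84×10^6 J/(m^2 K).
Relaxation time τ = C / λ = 6.84×10^6 / 28.2 = 2.43×10^5 s.
In hours: 2.43×10^5 s / (3600 s/hour) = 67.4 hours.

67 hours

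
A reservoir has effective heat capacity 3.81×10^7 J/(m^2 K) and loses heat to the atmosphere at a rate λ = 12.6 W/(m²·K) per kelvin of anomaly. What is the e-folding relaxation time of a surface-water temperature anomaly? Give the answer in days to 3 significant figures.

Areal heat capacity C = 3.81×10^7 J/(m^2 K) (given).
Relaxation time τ = C / λ = 3.81×10^7 / 12.6 = 3.02×10^6 s.
In days: 3.02×10^6 s / (86400 s/day) = 35.0 days.

35.0 days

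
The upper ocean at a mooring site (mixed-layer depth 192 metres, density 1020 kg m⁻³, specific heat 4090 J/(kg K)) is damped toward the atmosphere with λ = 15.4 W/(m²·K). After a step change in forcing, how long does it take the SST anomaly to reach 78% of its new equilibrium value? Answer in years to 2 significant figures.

Areal heat capacity C = ρ c_p D = 1020 × 4090 × 192 = 8.01×10^8 J m⁻² K⁻¹.
τ = C / λ = 8.01×10^8 / 15.4 = 5.20×10^7 s.
Fraction reached: 1 − e^(−t/τ) = 0.78 ⇒ t = −τ ln(1 − 0.78) = τ × 1.51.
t = 7.88×10^7 s = 2.50 years.

2.5 years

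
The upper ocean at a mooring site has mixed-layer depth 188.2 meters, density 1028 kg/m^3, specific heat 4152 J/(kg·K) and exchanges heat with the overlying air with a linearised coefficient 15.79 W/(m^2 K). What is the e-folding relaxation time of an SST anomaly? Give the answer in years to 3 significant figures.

1.61 years

Areal heat capacity C = ρ c_p D = 1028 × 4152 × 188.2 = 8.03×10^8 J m⁻² K⁻¹.
Relaxation time τ = C / λ = 8.03×10^8 / 15.79 = 5.09×10^7 s.
In years: 5.09×10^7 s / (3.156×10^7 s/year) = 1.61 years.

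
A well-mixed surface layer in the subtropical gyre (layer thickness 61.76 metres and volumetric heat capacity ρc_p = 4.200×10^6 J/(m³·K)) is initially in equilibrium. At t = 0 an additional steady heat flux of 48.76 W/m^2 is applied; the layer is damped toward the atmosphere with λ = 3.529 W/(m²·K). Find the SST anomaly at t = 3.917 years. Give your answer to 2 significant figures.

11 K

Areal heat capacity C = ρc_p × D = 4.200×10^6 × 61.76 = 2.59×10^8 J/(m²·K).
τ = C / λ = 2.59×10^8 / 3.529 = 7.35×10^7 s.
Equilibrium anomaly ΔT_eq = F / λ = 48.76 / 3.529 = 13.8 K.
t = 3.917 years = 1.24×10^8 s, so t/τ = 1.68.
ΔT(t) = ΔT_eq (1 − e^(−t/τ)) = 13.8 × (1 − e^−1.68) = 11.2 K.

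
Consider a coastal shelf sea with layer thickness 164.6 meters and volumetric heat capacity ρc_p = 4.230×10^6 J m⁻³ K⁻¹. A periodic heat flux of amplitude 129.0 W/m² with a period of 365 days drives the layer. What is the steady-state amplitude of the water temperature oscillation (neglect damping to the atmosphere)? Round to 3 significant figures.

0.930 K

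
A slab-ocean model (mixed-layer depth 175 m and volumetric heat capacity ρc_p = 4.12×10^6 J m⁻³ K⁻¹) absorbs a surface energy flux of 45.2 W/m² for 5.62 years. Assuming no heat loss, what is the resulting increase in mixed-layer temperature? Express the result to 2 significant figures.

Areal heat capacity C = ρc_p × D = 4.12×10^6 × 175 = 7.21×10^8 J/(m^2 K).
Net heat input Q = F Δt = 45.2 × (5.62 years × 3.156×10^7 s/year) = 8.02×10^9 J/m².
ΔT = Q / C = 8.02×10^9 / 7.21×10^8 = 11.1 K.

11 K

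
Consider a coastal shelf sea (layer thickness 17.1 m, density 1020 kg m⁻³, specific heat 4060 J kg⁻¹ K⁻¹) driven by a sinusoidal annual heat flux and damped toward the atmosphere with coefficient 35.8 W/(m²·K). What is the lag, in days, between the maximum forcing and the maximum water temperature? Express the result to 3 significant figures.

Areal heat capacity C = ρ c_p D = 1020 × 4060 × 17.1 = 7.08×10^7 J/(m²·K).
ω = 2π / 3.15×10^7 s = 1.99×10^-7 s⁻¹.
Phase lag φ = arctan(Cω/λ) = arctan(14.1/35.8) = 0.375 rad.
Time lag = φ / ω = 0.375 / 1.99×10^-7 = 1.88×10^6 s = 21.8 days.

21.8 days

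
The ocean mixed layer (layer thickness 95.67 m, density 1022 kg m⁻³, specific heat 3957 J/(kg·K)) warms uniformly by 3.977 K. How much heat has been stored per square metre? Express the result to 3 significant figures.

Areal heat capacity C = ρ c_p D = 1022 × 3957 × 95.67 = 3.87×10^8 J m⁻² K⁻¹.
ΔQ = C ΔT = 3.87×10^8 × 3.977 = 1.54×10^9 J/m².

1.54×10^9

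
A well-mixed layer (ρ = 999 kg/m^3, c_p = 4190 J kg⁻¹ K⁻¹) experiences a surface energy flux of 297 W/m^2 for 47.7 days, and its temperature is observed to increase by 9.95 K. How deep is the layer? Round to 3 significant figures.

Heat input Q = F Δt = 297 × 4.12×10^6 s = 1.22×10^9 J/m².
Required areal heat capacity C = Q / ΔT = 1.23×10^8 J/(m²·K).
Depth D = C / (ρ c_p) = 1.23×10^8 / (999 × 4190) = 29.4 m.

29.4 m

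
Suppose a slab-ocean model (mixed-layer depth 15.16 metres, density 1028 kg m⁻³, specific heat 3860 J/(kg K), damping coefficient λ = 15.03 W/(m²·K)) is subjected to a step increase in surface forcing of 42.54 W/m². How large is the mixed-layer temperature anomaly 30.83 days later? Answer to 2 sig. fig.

1.4 K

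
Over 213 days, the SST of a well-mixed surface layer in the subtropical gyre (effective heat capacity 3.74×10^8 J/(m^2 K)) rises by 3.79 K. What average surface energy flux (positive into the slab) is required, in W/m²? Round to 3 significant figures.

77.0

Areal heat capacity C = 3.74×10^8 J/(m^2 K) (given).
Required heat per unit area: Q = C ΔT = 3.74×10^8 × 3.79 = 1.42×10^9 J/m².
Flux F = Q / Δt = 1.42×10^9 / 1.84×10^7 s = 77.0 W/m².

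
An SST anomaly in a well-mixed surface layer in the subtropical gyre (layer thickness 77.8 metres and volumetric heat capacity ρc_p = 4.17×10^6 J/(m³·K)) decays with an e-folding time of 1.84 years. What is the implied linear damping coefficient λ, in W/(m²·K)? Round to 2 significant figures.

5.6

Areal heat capacity C = ρc_p × D = 4.17×10^6 × 77.8 = 3.24×10^8 J m⁻² K⁻¹.
τ = 1.84 years = 5.81×10^7 s.
λ = C / τ = 3.24×10^8 / 5.81×10^7 = 5.59 W/(m²·K).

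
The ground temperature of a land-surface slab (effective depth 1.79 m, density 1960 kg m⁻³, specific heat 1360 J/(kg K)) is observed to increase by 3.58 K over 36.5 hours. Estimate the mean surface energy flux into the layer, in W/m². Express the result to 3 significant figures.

130

Areal heat capacity C = ρ c_p D = 1960 × 1360 × 1.79 = 4.77×10^6 J/(m²·K).
Required heat per unit area: Q = C ΔT = 4.77×10^6 × 3.58 = 1.71×10^7 J/m².
Flux F = Q / Δt = 1.71×10^7 / 1.31×10^5 s = 130 W/m².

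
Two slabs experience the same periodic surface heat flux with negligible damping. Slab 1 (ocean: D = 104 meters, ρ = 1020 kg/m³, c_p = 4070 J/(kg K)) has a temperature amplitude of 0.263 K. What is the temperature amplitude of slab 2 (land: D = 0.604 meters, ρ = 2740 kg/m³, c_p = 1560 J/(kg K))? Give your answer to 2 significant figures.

44 K

C_ocean = 4.32×10^8 J/(m²·K); C_land = 2.58×10^6 J/(m²·K).
A ∝ 1/C ⇒ A_land = A_ocean × C_ocean/C_land = 0.263 × 167 = 44.0 K.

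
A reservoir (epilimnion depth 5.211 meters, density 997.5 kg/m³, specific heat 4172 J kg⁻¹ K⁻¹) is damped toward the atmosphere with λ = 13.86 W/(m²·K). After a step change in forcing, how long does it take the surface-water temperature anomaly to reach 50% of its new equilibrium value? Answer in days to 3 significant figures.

12.6 days

Areal heat capacity C = ρ c_p D = 997.5 × 4172 × 5.211 = 2.17×10^7 J/(m^2 K).
τ = C / λ = 2.17×10^7 / 13.86 = 1.56×10^6 s.
Fraction reached: 1 − e^(−t/τ) = 0.50 ⇒ t = −τ ln(1 − 0.50) = τ × 0.693.
t = 1.08×10^6 s = 12.6 days.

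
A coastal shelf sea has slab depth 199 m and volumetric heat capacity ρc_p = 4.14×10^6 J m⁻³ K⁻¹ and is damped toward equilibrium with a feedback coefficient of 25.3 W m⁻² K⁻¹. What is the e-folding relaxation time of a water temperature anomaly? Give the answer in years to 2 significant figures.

1.0 years

Areal heat capacity C = ρc_p × D = 4.14×10^6 × 199 = 8.24×10^8 J m⁻² K⁻¹.
Relaxation time τ = C / λ = 8.24×10^8 / 25.3 = 3.26×10^7 s.
In years: 3.26×10^7 s / (3.156×10^7 s/year) = 1.03 years.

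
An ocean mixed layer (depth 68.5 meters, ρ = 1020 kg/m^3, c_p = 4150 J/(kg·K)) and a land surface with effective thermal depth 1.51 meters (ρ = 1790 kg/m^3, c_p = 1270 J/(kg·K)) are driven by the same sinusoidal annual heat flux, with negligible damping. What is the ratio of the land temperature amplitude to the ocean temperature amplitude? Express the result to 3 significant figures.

84.5

C_ocean = 1020 × 4150 × 68.5 = 2.90×10^8 J/(m²·K).
C_land = 1790 × 1270 × 1.51 = 3.43×10^6 J/(m²·K).
Undamped amplitude ∝ 1/C, so A_land/A_ocean = C_ocean/C_land = 84.5.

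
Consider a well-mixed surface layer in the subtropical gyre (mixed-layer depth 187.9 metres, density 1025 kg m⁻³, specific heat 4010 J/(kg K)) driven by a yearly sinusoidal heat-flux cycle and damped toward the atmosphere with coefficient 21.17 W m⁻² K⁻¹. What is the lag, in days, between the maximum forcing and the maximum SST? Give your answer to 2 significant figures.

83 days

Areal heat capacity C = ρ c_p D = 1025 × 4010 × 187.9 = 7.72×10^8 J/(m²·K).
ω = 2π / 3.15×10^7 s = 1.99×10^-7 s⁻¹.
Phase lag φ = arctan(Cω/λ) = arctan(154/21.17) = 1.43 rad.
Time lag = φ / ω = 1.43 / 1.99×10^-7 = 7.20×10^6 s = 83.3 days.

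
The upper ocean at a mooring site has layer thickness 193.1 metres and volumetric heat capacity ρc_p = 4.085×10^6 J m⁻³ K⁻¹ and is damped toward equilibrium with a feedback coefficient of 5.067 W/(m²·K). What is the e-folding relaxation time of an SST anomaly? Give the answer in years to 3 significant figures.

Areal heat capacity C = ρc_p × D = 4.085×10^6 × 193.1 = 7.89×10^8 J/(m²·K).
Relaxation time τ = C / λ = 7.89×10^8 / 5.067 = 1.56×10^8 s.
In years: 1.56×10^8 s / (3.156×10^7 s/year) = 4.93 years.

4.93 years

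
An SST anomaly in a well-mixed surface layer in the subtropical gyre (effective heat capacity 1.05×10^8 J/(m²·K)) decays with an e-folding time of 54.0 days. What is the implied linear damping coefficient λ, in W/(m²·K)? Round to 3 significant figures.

22.5

Areal heat capacity C = 1.05×10^8 J/(m²·K) (given).
τ = 54.0 days = 4.67×10^6 s.
λ = C / τ = 1.05×10^8 / 4.67×10^6 = 22.5 W/(m²·K).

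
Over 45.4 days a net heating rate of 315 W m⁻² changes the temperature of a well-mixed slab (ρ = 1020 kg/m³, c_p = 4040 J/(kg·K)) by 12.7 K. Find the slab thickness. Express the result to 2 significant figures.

24 m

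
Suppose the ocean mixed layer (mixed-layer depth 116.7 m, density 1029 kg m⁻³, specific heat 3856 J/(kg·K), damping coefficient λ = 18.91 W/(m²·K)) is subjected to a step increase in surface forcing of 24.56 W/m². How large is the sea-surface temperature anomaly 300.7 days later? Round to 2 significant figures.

0.85 K

Areal heat capacity C = ρ c_p D = 1029 × 3856 × 116.7 = 4.63×10^8 J/(m^2 K).
τ = C / λ = 4.63×10^8 / 18.91 = 2.45×10^7 s.
Equilibrium anomaly ΔT_eq = F / λ = 24.56 / 18.91 = 1.30 K.
t = 300.7 days = 2.60×10^7 s, so t/τ = 1.06.
ΔT(t) = ΔT_eq (1 − e^(−t/τ)) = 1.30 × (1 − e^−1.06) = 0.849 K.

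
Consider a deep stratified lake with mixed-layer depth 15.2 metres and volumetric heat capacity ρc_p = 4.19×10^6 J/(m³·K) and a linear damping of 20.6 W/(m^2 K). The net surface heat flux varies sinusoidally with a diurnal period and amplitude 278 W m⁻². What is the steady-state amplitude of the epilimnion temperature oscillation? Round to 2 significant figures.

0.060 K

Areal heat capacity C = ρc_p × D = 4.19×10^6 × 15.2 = 6.37×10^7 J/(m^2 K).
Angular frequency ω = 2π / T = 2π / 86400 s = 7.27×10^-5 s⁻¹.
√((Cω)² + λ²) = √((4630)² + 20.6²) = 4630 W/(m²·K).
Amplitude A = F₀ / √((Cω)²+λ²) = 278 / 4630 = 0.0600 K.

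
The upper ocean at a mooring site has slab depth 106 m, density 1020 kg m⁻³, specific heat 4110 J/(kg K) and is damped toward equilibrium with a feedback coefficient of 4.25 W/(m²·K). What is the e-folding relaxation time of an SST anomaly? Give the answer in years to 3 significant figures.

Areal heat capacity C = ρ c_p D = 1020 × 4110 × 106 = 4.44×10^8 J/(m²·K).
Relaxation time τ = C / λ = 4.44×10^8 / 4.25 = 1.05×10^8 s.
In years: 1.05×10^8 s / (3.156×10^7 s/year) = 3.31 years.

3.31 years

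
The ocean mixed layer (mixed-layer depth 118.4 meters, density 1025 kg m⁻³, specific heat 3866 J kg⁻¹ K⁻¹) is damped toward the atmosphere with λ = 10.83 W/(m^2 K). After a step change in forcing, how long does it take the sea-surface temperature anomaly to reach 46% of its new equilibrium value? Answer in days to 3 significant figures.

Areal heat capacity C = ρ c_p D = 1025 × 3866 × 118.4 = 4.69×10^8 J/(m²·K).
τ = C / λ = 4.69×10^8 / 10.83 = 4.33×10^7 s.
Fraction reached: 1 − e^(−t/τ) = 0.46 ⇒ t = −τ ln(1 − 0.46) = τ × 0.616.
t = 2.67×10^7 s = 309 days.

309 days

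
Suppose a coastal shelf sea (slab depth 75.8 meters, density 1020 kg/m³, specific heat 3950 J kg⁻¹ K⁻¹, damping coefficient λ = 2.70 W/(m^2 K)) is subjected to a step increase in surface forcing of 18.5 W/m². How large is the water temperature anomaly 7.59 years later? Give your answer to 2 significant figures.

6.0 K

Areal heat capacity C = ρ c_p D = 1020 × 3950 × 75.8 = 3.05×10^8 J/(m²·K).
τ = C / λ = 3.05×10^8 / 2.70 = 1.13×10^8 s.
Equilibrium anomaly ΔT_eq = F / λ = 18.5 / 2.70 = 6.85 K.
t = 7.59 years = 2.40×10^8 s, so t/τ = 2.12.
ΔT(t) = ΔT_eq (1 − e^(−t/τ)) = 6.85 × (1 − e^−2.12) = 6.03 K.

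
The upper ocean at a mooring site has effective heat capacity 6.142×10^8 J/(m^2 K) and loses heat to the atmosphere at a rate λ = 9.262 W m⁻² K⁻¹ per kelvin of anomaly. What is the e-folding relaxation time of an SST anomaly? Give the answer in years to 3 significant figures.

2.10 years

Areal heat capacity C = 6.142×10^8 J/(m^2 K) (given).
Relaxation time τ = C / λ = 6.14×10^8 / 9.262 = 6.63×10^7 s.
In years: 6.63×10^7 s / (3.156×10^7 s/year) = 2.10 years.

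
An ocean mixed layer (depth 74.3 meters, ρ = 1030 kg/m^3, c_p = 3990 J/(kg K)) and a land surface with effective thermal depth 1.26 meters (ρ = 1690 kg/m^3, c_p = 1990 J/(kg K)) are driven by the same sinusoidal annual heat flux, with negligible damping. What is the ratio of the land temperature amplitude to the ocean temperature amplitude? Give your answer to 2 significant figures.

C_ocean = 1030 × 3990 × 74.3 = 3.05×10^8 J/(m²·K).
C_land = 1690 × 1990 × 1.26 = 4.24×10^6 J/(m²·K).
Undamped amplitude ∝ 1/C, so A_land/A_ocean = C_ocean/C_land = 72.1.

72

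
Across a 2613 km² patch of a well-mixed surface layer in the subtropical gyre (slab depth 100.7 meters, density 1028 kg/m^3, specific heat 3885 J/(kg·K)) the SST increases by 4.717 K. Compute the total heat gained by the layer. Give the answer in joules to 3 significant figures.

Areal heat capacity C = ρ c_p D = 1028 × 3885 × 100.7 = 4.02×10^8 J m⁻² K⁻¹.
Heat per unit area: q = C ΔT = 4.02×10^8 × 4.717 = 1.90×10^9 J/m².
Total heat: Q = q × A = 1.90×10^9 × (2613 × 10⁶ m²) = 4.96×10^18 J.

4.96×10^18 J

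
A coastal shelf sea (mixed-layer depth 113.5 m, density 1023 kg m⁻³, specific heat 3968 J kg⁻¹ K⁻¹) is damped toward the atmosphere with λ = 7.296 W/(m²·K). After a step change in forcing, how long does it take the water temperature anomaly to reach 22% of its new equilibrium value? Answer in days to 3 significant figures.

182 days

Areal heat capacity C = ρ c_p D = 1023 × 3968 × 113.5 = 4.61×10^8 J/(m²·K).
τ = C / λ = 4.61×10^8 / 7.296 = 6.31×10^7 s.
Fraction reached: 1 − e^(−t/τ) = 0.22 ⇒ t = −τ ln(1 − 0.22) = τ × 0.248.
t = 1.57×10^7 s = 182 days.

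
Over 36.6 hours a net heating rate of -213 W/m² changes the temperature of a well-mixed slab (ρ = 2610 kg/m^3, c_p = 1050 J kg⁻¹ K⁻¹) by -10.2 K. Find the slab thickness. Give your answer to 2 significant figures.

1.0 m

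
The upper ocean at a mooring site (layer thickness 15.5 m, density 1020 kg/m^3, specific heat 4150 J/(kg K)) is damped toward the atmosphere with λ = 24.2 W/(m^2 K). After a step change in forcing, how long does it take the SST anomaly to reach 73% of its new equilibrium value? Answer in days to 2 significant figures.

41 days

Areal heat capacity C = ρ c_p D = 1020 × 4150 × 15.5 = 6.56×10^7 J/(m^2 K).
τ = C / λ = 6.56×10^7 / 24.2 = 2.71×10^6 s.
Fraction reached: 1 − e^(−t/τ) = 0.73 ⇒ t = −τ ln(1 − 0.73) = τ × 1.31.
t = 3.55×10^6 s = 41.1 days.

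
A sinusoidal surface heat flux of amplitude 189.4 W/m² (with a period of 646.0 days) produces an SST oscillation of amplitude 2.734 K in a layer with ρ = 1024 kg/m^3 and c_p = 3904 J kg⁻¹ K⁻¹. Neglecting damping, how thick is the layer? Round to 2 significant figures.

ω = 2π / 5.58×10^7 s = 1.13×10^-7 s⁻¹.
Required C = F₀ / (A ω) = 189.4 / (2.734 × 1.13×10^-7) = 6.15×10^8 J/(m²·K).
D = C / (ρ c_p) = 6.15×10^8 / (1024 × 3904) = 154 m.

150 m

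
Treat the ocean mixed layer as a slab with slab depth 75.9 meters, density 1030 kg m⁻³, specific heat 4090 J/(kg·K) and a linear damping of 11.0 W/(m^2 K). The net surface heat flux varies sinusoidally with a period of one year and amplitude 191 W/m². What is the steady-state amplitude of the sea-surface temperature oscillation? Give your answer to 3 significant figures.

Areal heat capacity C = ρ c_p D = 1030 × 4090 × 75.9 = 3.20×10^8 J/(m²·K).
Angular frequency ω = 2π / T = 2π / 3.15×10^7 s = 1.99×10^-7 s⁻¹.
√((Cω)² + λ²) = √((63.7)² + 11.0²) = 64.6 W/(m²·K).
Amplitude A = F₀ / √((Cω)²+λ²) = 191 / 64.6 = 2.95 K.

2.95 K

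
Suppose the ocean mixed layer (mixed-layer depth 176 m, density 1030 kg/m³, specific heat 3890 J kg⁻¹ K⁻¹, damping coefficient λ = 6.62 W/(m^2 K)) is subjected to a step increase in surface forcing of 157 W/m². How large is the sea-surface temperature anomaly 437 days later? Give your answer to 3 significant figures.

Areal heat capacity C = ρ c_p D = 1030 × 3890 × 176 = 7.05×10^8 J/(m²·K).
τ = C / λ = 7.05×10^8 / 6.62 = 1.07×10^8 s.
Equilibrium anomaly ΔT_eq = F / λ = 157 / 6.62 = 23.7 K.
t = 437 days = 3.78×10^7 s, so t/τ = 0.354.
ΔT(t) = ΔT_eq (1 − e^(−t/τ)) = 23.7 × (1 − e^−0.354) = 7.08 K.

7.08 K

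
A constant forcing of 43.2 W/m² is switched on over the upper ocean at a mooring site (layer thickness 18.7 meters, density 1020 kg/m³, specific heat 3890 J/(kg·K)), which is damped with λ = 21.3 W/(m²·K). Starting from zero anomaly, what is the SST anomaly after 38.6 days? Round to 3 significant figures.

Areal heat capacity C = ρ c_p D = 1020 × 3890 × 18.7 = 7.42×10^7 J/(m^2 K).
τ = C / λ = 7.42×10^7 / 21.3 = 3.48×10^6 s.
Equilibrium anomaly ΔT_eq = F / λ = 43.2 / 21.3 = 2.03 K.
t = 38.6 days = 3.34×10^6 s, so t/τ = 0.957.
ΔT(t) = ΔT_eq (1 − e^(−t/τ)) = 2.03 × (1 − e^−0.957) = 1.25 K.

1.25 K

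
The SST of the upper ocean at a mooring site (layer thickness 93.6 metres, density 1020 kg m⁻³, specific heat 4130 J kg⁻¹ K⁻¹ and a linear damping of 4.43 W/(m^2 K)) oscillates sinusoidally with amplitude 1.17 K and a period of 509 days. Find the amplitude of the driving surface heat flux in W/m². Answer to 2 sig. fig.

66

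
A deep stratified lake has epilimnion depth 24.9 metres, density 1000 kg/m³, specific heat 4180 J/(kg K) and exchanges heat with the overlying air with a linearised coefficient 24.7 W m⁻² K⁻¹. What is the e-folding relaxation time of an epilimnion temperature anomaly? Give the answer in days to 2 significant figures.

49 days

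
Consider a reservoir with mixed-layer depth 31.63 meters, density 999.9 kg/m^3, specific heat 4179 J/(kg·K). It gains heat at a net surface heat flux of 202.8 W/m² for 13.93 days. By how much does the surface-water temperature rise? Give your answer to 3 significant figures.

1.85 K

Areal heat capacity C = ρ c_p D = 999.9 × 4179 × 31.63 = 1.32×10^8 J/(m²·K).
Net heat input Q = F Δt = 202.8 × (13.93 days × 86400 s/day) = 2.44×10^8 J/m².
ΔT = Q / C = 2.44×10^8 / 1.32×10^8 = 1.85 K.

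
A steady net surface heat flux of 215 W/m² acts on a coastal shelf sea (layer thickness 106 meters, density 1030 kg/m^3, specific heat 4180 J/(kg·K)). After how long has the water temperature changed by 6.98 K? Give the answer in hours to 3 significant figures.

4120 hours

Areal heat capacity C = ρ c_p D = 1030 × 4180 × 106 = 4.56×10^8 J/(m^2 K).
Time required: Δt = C ΔT / F = 4.56×10^8 × 6.98 / 215 = 1.48×10^7 s.
In hours: 1.48×10^7 s / (3600 s/hour) = 4120 hours.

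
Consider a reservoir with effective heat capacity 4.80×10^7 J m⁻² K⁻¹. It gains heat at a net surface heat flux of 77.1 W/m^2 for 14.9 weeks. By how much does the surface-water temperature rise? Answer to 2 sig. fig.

14 K

Areal heat capacity C = 4.80×10^7 J m⁻² K⁻¹ (given).
Net heat input Q = F Δt = 77.1 × (14.9 weeks × 6.048×10^5 s/week) = 6.95×10^8 J/m².
ΔT = Q / C = 6.95×10^8 / 4.80×10^7 = 14.5 K.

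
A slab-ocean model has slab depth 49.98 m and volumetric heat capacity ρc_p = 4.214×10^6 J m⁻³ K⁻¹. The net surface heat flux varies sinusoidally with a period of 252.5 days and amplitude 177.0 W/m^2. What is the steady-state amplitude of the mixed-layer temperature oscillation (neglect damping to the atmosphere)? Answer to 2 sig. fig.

2.9 K

Areal heat capacity C = ρc_p × D = 4.214×10^6 × 49.98 = 2.11×10^8 J/(m²·K).
Angular frequency ω = 2π / T = 2π / 2.18×10^7 s = 2.88×10^-7 s⁻¹.
Cω = 2.11×10^8 × 2.88×10^-7 = 60.7 W/(m²·K).
Amplitude A = F₀ / (Cω) = 177.0 / 60.7 = 2.92 K.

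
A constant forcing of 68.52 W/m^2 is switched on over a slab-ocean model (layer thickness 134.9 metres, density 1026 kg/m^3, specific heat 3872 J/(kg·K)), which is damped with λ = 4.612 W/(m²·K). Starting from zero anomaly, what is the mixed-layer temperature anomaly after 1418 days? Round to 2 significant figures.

9.7 K

Areal heat capacity C = ρ c_p D = 1026 × 3872 × 134.9 = 5.36×10^8 J/(m^2 K).
τ = C / λ = 5.36×10^8 / 4.612 = 1.16×10^8 s.
Equilibrium anomaly ΔT_eq = F / λ = 68.52 / 4.612 = 14.9 K.
t = 1418 days = 1.23×10^8 s, so t/τ = 1.05.
ΔT(t) = ΔT_eq (1 − e^(−t/τ)) = 14.9 × (1 − e^−1.05) = 9.68 K.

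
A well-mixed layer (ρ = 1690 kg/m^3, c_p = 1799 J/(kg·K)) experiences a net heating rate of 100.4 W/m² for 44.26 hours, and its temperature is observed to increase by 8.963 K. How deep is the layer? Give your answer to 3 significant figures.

0.587 m

Heat input Q = F Δt = 100.4 × 1.59×10^5 s = 1.60×10^7 J/m².
Required areal heat capacity C = Q / ΔT = 1.78×10^6 J/(m²·K).
Depth D = C / (ρ c_p) = 1.78×10^6 / (1690 × 1799) = 0.587 m.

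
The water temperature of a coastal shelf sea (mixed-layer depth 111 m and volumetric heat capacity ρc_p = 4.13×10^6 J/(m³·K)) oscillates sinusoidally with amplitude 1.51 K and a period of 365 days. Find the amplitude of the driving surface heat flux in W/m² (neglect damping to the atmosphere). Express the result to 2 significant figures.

Areal heat capacity C = ρc_p × D = 4.13×10^6 × 111 = 4.58×10^8 J m⁻² K⁻¹.
ω = 2π / 3.15×10^7 s = 1.99×10^-7 s⁻¹.
Cω = 4.58×10^8 × 1.99×10^-7 = 91.3 W/(m²·K).
F₀ = A × Cω = 1.51 × 91.3 = 138 W/m².

140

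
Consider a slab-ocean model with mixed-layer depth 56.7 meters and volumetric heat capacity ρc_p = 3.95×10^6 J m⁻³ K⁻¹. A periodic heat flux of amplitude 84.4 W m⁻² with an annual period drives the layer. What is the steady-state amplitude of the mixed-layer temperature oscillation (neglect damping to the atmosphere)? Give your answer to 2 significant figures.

1.9 K

Areal heat capacity C = ρc_p × D = 3.95×10^6 × 56.7 = 2.24×10^8 J m⁻² K⁻¹.
Angular frequency ω = 2π / T = 2π / 3.15×10^7 s = 1.99×10^-7 s⁻¹.
Cω = 2.24×10^8 × 1.99×10^-7 = 44.6 W/(m²·K).
Amplitude A = F₀ / (Cω) = 84.4 / 44.6 = 1.89 K.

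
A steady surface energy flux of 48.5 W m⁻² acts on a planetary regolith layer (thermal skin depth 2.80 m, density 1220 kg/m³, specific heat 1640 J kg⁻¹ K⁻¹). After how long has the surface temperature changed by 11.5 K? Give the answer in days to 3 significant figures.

Areal heat capacity C = ρ c_p D = 1220 × 1640 × 2.80 = 5.60×10^6 J m⁻² K⁻¹.
Time required: Δt = C ΔT / F = 5.60×10^6 × 11.5 / 48.5 = 1.33×10^6 s.
In days: 1.33×10^6 s / (86400 s/day) = 15.4 days.

15.4 days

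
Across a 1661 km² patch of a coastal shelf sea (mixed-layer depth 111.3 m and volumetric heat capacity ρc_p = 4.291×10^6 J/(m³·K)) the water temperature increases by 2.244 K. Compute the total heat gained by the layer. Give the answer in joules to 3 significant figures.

1.78×10^18 J

Areal heat capacity C = ρc_p × D = 4.291×10^6 × 111.3 = 4.78×10^8 J m⁻² K⁻¹.
Heat per unit area: q = C ΔT = 4.78×10^8 × 2.244 = 1.07×10^9 J/m².
Total heat: Q = q × A = 1.07×10^9 × (1661 × 10⁶ m²) = 1.78×10^18 J.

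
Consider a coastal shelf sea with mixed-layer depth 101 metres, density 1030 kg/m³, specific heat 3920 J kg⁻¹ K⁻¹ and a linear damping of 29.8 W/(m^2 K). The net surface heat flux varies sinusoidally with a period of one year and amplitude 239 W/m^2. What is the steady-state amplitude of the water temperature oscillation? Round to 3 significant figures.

Areal heat capacity C = ρ c_p D = 1030 × 3920 × 101 = 4.08×10^8 J/(m^2 K).
Angular frequency ω = 2π / T = 2π / 3.15×10^7 s = 1.99×10^-7 s⁻¹.
√((Cω)² + λ²) = √((81.2)² + 29.8²) = 86.5 W/(m²·K).
Amplitude A = F₀ / √((Cω)²+λ²) = 239 / 86.5 = 2.76 K.

2.76 K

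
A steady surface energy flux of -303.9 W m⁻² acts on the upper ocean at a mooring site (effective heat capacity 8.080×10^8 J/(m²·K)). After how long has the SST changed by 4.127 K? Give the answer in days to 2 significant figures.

130 days

Areal heat capacity C = 8.080×10^8 J/(m²·K) (given).
Time required: Δt = C ΔT / F = 8.08×10^8 × -4.127 / -303.9 = 1.10×10^7 s.
In days: 1.10×10^7 s / (86400 s/day) = 127 days.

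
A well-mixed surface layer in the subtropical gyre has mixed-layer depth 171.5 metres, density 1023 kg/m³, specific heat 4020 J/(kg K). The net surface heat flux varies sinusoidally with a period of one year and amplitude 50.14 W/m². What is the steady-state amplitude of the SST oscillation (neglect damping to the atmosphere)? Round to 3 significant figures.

0.357 K

Areal heat capacity C = ρ c_p D = 1023 × 4020 × 171.5 = 7.05×10^8 J/(m²·K).
Angular frequency ω = 2π / T = 2π / 3.15×10^7 s = 1.99×10^-7 s⁻¹.
Cω = 7.05×10^8 × 1.99×10^-7 = 141 W/(m²·K).
Amplitude A = F₀ / (Cω) = 50.14 / 141 = 0.357 K.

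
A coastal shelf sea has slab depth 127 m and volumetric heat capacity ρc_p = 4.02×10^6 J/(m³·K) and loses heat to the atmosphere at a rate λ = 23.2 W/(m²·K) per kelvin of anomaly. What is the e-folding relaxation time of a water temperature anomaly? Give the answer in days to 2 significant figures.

250 days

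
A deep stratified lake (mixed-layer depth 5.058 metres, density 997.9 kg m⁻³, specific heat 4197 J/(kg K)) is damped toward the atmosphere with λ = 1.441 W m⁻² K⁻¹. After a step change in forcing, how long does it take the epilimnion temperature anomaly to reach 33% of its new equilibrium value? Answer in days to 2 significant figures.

Areal heat capacity C = ρ c_p D = 997.9 × 4197 × 5.058 = 2.12×10^7 J m⁻² K⁻¹.
τ = C / λ = 2.12×10^7 / 1.441 = 1.47×10^7 s.
Fraction reached: 1 − e^(−t/τ) = 0.33 ⇒ t = −τ ln(1 − 0.33) = τ × 0.400.
t = 5.89×10^6 s = 68.1 days.

68 days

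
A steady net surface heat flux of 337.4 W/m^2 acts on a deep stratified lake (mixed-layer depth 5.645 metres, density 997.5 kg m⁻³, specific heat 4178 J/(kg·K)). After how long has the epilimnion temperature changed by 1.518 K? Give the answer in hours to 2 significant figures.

Areal heat capacity C = ρ c_p D = 997.5 × 4178 × 5.645 = 2.35×10^7 J m⁻² K⁻¹.
Time required: Δt = C ΔT / F = 2.35×10^7 × 1.518 / 337.4 = 1.06×10^5 s.
In hours: 1.06×10^5 s / (3600 s/hour) = 29.4 hours.

29 hours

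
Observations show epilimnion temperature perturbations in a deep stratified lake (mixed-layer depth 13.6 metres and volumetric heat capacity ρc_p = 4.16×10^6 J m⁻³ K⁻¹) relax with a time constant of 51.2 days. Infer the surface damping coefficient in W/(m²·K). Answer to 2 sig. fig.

Areal heat capacity C = ρc_p × D = 4.16×10^6 × 13.6 = 5.66×10^7 J/(m²·K).
τ = 51.2 days = 4.42×10^6 s.
λ = C / τ = 5.66×10^7 / 4.42×10^6 = 12.8 W/(m²·K).

13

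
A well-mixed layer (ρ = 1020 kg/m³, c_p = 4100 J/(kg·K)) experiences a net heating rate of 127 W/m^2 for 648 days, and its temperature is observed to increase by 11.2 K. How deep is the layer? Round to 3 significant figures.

Heat input Q = F Δt = 127 × 5.60×10^7 s = 7.11×10^9 J/m².
Required areal heat capacity C = Q / ΔT = 6.35×10^8 J/(m²·K).
Depth D = C / (ρ c_p) = 6.35×10^8 / (1020 × 4100) = 152 m.

152 m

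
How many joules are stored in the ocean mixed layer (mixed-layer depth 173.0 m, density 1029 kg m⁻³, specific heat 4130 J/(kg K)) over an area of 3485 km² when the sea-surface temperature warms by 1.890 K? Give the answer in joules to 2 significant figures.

4.8×10^18 J

Areal heat capacity C = ρ c_p D = 1029 × 4130 × 173.0 = 7.35×10^8 J/(m²·K).
Heat per unit area: q = C ΔT = 7.35×10^8 × 1.890 = 1.39×10^9 J/m².
Total heat: Q = q × A = 1.39×10^9 × (3485 × 10⁶ m²) = 4.84×10^18 J.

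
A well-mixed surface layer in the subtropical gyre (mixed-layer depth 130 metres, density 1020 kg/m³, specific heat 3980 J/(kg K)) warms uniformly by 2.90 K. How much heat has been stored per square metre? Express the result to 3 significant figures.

Areal heat capacity C = ρ c_p D = 1020 × 3980 × 130 = 5.28×10^8 J/(m^2 K).
ΔQ = C ΔT = 5.28×10^8 × 2.90 = 1.53×10^9 J/m².

1.53×10^9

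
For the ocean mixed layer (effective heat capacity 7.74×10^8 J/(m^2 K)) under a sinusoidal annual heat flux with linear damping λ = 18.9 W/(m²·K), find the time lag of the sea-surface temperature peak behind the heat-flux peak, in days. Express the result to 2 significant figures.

Areal heat capacity C = 7.74×10^8 J/(m^2 K) (given).
ω = 2π / 3.15×10^7 s = 1.99×10^-7 s⁻¹.
Phase lag φ = arctan(Cω/λ) = arctan(154/18.9) = 1.45 rad.
Time lag = φ / ω = 1.45 / 1.99×10^-7 = 7.27×10^6 s = 84.2 days.

84 days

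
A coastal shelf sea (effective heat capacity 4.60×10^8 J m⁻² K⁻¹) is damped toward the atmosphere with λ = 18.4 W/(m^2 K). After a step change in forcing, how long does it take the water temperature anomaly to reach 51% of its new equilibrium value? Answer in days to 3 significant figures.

Areal heat capacity C = 4.60×10^8 J m⁻² K⁻¹ (given).
τ = C / λ = 4.60×10^8 / 18.4 = 2.50×10^7 s.
Fraction reached: 1 − e^(−t/τ) = 0.51 ⇒ t = −τ ln(1 − 0.51) = τ × 0.713.
t = 1.78×10^7 s = 206 days.

206 days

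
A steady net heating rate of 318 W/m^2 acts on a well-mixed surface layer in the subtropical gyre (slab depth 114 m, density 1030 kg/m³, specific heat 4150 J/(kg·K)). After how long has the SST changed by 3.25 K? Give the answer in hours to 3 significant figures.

Areal heat capacity C = ρ c_p D = 1030 × 4150 × 114 = 4.87×10^8 J/(m²·K).
Time required: Δt = C ΔT / F = 4.87×10^8 × 3.25 / 318 = 4.98×10^6 s.
In hours: 4.98×10^6 s / (3600 s/hour) = 1380 hours.

1380 hours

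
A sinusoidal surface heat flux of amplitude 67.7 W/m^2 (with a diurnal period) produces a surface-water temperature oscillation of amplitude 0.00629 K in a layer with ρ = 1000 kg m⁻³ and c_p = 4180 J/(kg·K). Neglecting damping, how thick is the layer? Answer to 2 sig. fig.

ω = 2π / 86400 s = 7.27×10^-5 s⁻¹.
Required C = F₀ / (A ω) = 67.7 / (0.00629 × 7.27×10^-5) = 1.48×10^8 J/(m²·K).
D = C / (ρ c_p) = 1.48×10^8 / (1000 × 4180) = 35.4 m.

35 m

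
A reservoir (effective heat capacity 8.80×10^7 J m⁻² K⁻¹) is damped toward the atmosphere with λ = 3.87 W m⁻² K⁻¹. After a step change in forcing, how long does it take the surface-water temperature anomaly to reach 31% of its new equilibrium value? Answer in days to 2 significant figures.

98 days

Areal heat capacity C = 8.80×10^7 J m⁻² K⁻¹ (given).
τ = C / λ = 8.80×10^7 / 3.87 = 2.27×10^7 s.
Fraction reached: 1 − e^(−t/τ) = 0.31 ⇒ t = −τ ln(1 − 0.31) = τ × 0.371.
t = 8.44×10^6 s = 97.7 days.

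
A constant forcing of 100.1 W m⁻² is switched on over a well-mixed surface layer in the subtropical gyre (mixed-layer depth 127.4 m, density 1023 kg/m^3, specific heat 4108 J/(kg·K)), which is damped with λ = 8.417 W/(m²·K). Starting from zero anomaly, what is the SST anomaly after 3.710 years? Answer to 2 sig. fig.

Areal heat capacity C = ρ c_p D = 1023 × 4108 × 127.4 = 5.35×10^8 J/(m^2 K).
τ = C / λ = 5.35×10^8 / 8.417 = 6.36×10^7 s.
Equilibrium anomaly ΔT_eq = F / λ = 100.1 / 8.417 = 11.9 K.
t = 3.710 years = 1.17×10^8 s, so t/τ = 1.84.
ΔT(t) = ΔT_eq (1 − e^(−t/τ)) = 11.9 × (1 − e^−1.84) = 10.0 K.

10 K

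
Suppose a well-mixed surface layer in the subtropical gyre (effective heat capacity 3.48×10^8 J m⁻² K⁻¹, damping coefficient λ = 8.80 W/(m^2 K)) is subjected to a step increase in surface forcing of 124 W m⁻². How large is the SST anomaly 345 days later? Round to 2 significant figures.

Areal heat capacity C = 3.48×10^8 J m⁻² K⁻¹ (given).
τ = C / λ = 3.48×10^8 / 8.80 = 3.95×10^7 s.
Equilibrium anomaly ΔT_eq = F / λ = 124 / 8.80 = 14.1 K.
t = 345 days = 2.98×10^7 s, so t/τ = 0.754.
ΔT(t) = ΔT_eq (1 − e^(−t/τ)) = 14.1 × (1 − e^−0.754) = 7.46 K.

7.5 K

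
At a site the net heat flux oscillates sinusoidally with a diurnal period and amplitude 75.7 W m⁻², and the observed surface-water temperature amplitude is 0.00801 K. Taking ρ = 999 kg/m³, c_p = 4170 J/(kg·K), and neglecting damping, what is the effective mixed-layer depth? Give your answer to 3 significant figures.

31.2 m

ω = 2π / 86400 s = 7.27×10^-5 s⁻¹.
Required C = F₀ / (A ω) = 75.7 / (0.00801 × 7.27×10^-5) = 1.30×10^8 J/(m²·K).
D = C / (ρ c_p) = 1.30×10^8 / (999 × 4170) = 31.2 m.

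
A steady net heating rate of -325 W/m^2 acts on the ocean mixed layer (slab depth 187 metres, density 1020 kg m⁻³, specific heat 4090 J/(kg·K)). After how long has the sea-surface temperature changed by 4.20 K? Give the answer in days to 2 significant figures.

Areal heat capacity C = ρ c_p D = 1020 × 4090 × 187 = 7.80×10^8 J/(m²·K).
Time required: Δt = C ΔT / F = 7.80×10^8 × -4.20 / -325 = 1.01×10^7 s.
In days: 1.01×10^7 s / (86400 s/day) = 117 days.

120 days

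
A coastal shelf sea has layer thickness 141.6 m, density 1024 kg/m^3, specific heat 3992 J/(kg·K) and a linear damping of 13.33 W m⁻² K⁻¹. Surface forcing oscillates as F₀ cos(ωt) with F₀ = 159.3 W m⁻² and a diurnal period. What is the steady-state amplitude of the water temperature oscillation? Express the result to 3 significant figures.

0.00378 K

Areal heat capacity C = ρ c_p D = 1024 × 3992 × 141.6 = 5.79×10^8 J m⁻² K⁻¹.
Angular frequency ω = 2π / T = 2π / 86400 s = 7.27×10^-5 s⁻¹.
√((Cω)² + λ²) = √((42100)² + 13.33²) = 42100 W/(m²·K).
Amplitude A = F₀ / √((Cω)²+λ²) = 159.3 / 42100 = 0.00378 K.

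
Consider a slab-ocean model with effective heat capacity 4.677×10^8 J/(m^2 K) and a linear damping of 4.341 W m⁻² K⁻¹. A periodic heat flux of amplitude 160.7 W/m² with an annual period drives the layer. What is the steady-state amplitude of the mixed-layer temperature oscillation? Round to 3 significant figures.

Areal heat capacity C = 4.677×10^8 J/(m^2 K) (given).
Angular frequency ω = 2π / T = 2π / 3.15×10^7 s = 1.99×10^-7 s⁻¹.
√((Cω)² + λ²) = √((93.2)² + 4.341²) = 93.3 W/(m²·K).
Amplitude A = F₀ / √((Cω)²+λ²) = 160.7 / 93.3 = 1.72 K.

1.72 K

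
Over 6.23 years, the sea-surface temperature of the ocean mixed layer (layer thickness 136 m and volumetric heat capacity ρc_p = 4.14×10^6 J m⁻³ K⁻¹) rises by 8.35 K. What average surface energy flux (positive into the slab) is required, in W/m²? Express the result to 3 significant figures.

23.9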